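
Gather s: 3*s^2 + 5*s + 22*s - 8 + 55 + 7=3*s^2 + 27*s + 54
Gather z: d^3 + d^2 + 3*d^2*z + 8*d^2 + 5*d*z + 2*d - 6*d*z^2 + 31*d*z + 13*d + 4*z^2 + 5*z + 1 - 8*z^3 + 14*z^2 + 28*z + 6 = d^3 + 9*d^2 + 15*d - 8*z^3 + z^2*(18 - 6*d) + z*(3*d^2 + 36*d + 33) + 7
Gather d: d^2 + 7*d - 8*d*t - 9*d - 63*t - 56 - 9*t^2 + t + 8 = d^2 + d*(-8*t - 2) - 9*t^2 - 62*t - 48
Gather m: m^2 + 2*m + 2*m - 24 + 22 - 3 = m^2 + 4*m - 5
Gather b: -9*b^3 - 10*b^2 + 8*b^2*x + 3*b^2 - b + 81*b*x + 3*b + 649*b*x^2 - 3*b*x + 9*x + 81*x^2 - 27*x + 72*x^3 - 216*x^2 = -9*b^3 + b^2*(8*x - 7) + b*(649*x^2 + 78*x + 2) + 72*x^3 - 135*x^2 - 18*x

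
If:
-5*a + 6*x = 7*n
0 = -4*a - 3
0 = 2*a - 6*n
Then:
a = -3/4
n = -1/4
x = -11/12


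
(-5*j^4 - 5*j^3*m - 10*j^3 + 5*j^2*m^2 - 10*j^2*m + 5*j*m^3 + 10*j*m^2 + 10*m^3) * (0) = 0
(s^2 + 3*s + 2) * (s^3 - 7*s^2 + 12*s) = s^5 - 4*s^4 - 7*s^3 + 22*s^2 + 24*s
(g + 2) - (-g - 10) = 2*g + 12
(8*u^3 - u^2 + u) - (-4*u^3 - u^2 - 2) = 12*u^3 + u + 2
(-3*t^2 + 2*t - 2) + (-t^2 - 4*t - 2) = -4*t^2 - 2*t - 4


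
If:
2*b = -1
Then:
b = -1/2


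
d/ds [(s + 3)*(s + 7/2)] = 2*s + 13/2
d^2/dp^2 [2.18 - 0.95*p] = 0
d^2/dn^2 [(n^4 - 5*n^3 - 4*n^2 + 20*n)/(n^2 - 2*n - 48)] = 2*(n^6 - 6*n^5 - 132*n^4 + 520*n^3 + 11808*n^2 - 31680*n - 11136)/(n^6 - 6*n^5 - 132*n^4 + 568*n^3 + 6336*n^2 - 13824*n - 110592)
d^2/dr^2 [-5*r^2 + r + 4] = -10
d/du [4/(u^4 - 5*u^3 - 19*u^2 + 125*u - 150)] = 4*(-4*u^3 + 15*u^2 + 38*u - 125)/(-u^4 + 5*u^3 + 19*u^2 - 125*u + 150)^2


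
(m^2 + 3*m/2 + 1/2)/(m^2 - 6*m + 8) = (2*m^2 + 3*m + 1)/(2*(m^2 - 6*m + 8))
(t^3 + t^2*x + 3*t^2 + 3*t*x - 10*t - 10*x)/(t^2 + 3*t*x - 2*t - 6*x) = (t^2 + t*x + 5*t + 5*x)/(t + 3*x)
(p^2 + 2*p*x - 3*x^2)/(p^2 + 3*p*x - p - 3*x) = (p - x)/(p - 1)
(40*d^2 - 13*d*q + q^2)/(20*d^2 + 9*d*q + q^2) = (40*d^2 - 13*d*q + q^2)/(20*d^2 + 9*d*q + q^2)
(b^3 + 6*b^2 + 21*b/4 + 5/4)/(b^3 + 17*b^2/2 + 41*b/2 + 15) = (4*b^2 + 4*b + 1)/(2*(2*b^2 + 7*b + 6))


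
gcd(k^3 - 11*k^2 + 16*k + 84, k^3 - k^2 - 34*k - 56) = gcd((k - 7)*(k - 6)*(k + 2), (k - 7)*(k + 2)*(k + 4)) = k^2 - 5*k - 14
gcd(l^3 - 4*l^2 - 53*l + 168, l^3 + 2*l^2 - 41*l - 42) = l + 7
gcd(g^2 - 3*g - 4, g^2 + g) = g + 1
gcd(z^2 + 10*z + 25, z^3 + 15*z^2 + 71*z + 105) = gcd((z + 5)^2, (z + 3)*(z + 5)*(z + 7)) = z + 5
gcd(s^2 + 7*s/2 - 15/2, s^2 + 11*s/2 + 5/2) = s + 5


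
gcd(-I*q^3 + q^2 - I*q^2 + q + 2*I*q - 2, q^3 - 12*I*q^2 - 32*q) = 1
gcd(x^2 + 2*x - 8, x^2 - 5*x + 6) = x - 2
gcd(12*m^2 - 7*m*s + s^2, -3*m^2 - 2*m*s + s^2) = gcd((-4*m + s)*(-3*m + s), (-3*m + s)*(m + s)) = -3*m + s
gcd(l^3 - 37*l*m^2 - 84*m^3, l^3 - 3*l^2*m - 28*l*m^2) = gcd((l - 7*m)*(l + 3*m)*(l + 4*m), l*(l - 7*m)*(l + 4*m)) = l^2 - 3*l*m - 28*m^2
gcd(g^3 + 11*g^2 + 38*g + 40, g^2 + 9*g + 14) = g + 2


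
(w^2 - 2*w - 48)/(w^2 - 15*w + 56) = (w + 6)/(w - 7)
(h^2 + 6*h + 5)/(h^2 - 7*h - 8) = (h + 5)/(h - 8)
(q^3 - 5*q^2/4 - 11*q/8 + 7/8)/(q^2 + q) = q - 9/4 + 7/(8*q)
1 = 1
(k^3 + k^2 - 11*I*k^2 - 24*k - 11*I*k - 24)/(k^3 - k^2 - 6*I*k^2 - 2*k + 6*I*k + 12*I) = (k^2 - 11*I*k - 24)/(k^2 + k*(-2 - 6*I) + 12*I)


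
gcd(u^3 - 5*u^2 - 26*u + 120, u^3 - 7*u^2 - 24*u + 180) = u^2 - u - 30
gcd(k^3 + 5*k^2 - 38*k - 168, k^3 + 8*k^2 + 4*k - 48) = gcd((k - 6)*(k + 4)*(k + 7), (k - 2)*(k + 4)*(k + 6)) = k + 4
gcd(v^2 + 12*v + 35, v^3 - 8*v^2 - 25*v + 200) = v + 5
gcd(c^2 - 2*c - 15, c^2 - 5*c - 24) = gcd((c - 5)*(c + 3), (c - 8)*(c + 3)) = c + 3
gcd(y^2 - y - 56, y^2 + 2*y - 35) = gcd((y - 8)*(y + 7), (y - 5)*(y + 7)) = y + 7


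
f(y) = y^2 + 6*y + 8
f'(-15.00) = -24.00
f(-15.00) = 143.00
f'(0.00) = 6.00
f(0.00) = 8.00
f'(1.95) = 9.90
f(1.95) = 23.50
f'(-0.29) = 5.42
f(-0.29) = 6.34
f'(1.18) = 8.36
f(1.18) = 16.47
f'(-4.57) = -3.14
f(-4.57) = 1.46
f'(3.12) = 12.24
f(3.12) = 36.45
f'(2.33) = 10.66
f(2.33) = 27.41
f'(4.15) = 14.30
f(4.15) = 50.12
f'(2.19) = 10.38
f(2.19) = 25.94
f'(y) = 2*y + 6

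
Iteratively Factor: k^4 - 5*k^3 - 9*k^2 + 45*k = (k - 5)*(k^3 - 9*k) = (k - 5)*(k - 3)*(k^2 + 3*k) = k*(k - 5)*(k - 3)*(k + 3)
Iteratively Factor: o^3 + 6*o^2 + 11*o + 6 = (o + 1)*(o^2 + 5*o + 6) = (o + 1)*(o + 3)*(o + 2)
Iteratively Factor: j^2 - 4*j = (j)*(j - 4)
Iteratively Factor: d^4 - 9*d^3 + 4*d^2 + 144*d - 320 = (d - 5)*(d^3 - 4*d^2 - 16*d + 64) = (d - 5)*(d - 4)*(d^2 - 16) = (d - 5)*(d - 4)^2*(d + 4)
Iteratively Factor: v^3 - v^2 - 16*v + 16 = (v - 4)*(v^2 + 3*v - 4) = (v - 4)*(v - 1)*(v + 4)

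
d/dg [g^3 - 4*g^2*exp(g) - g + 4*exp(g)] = -4*g^2*exp(g) + 3*g^2 - 8*g*exp(g) + 4*exp(g) - 1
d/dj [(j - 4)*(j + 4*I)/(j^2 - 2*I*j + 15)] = (j^2*(4 - 6*I) + j*(30 + 32*I) - 28 + 60*I)/(j^4 - 4*I*j^3 + 26*j^2 - 60*I*j + 225)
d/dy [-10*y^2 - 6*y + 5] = -20*y - 6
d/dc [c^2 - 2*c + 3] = 2*c - 2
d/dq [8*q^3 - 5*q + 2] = 24*q^2 - 5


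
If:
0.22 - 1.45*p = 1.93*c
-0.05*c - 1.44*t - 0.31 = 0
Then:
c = -28.8*t - 6.2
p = 38.3337931034483*t + 8.40413793103448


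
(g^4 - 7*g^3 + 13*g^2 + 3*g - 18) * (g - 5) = g^5 - 12*g^4 + 48*g^3 - 62*g^2 - 33*g + 90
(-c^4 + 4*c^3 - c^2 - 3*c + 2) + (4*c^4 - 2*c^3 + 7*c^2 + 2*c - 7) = 3*c^4 + 2*c^3 + 6*c^2 - c - 5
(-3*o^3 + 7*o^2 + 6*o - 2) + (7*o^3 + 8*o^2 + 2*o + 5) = 4*o^3 + 15*o^2 + 8*o + 3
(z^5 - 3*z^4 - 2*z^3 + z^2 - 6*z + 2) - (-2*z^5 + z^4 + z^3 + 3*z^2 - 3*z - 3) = 3*z^5 - 4*z^4 - 3*z^3 - 2*z^2 - 3*z + 5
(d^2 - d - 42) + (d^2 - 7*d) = 2*d^2 - 8*d - 42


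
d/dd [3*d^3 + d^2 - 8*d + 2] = 9*d^2 + 2*d - 8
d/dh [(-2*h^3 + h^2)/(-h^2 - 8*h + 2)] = 2*h*(h^3 + 16*h^2 - 10*h + 2)/(h^4 + 16*h^3 + 60*h^2 - 32*h + 4)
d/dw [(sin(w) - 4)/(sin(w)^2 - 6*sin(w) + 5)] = (8*sin(w) + cos(w)^2 - 20)*cos(w)/(sin(w)^2 - 6*sin(w) + 5)^2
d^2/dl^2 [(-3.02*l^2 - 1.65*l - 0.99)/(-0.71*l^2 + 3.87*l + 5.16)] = (18.259638*l^3 + 69.378786*l^2 + 19.948302*l + 131.828454)/(0.357911*l^6 - 5.852601*l^5 + 24.097329*l^4 + 27.108189*l^3 - 175.129884*l^2 - 309.123216*l - 137.388096)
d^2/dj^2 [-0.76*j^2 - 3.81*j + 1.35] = -1.52000000000000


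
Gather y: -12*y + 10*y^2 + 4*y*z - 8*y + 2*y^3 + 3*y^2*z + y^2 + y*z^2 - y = 2*y^3 + y^2*(3*z + 11) + y*(z^2 + 4*z - 21)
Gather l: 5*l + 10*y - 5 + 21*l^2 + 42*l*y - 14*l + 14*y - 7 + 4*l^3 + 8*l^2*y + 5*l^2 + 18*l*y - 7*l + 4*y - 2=4*l^3 + l^2*(8*y + 26) + l*(60*y - 16) + 28*y - 14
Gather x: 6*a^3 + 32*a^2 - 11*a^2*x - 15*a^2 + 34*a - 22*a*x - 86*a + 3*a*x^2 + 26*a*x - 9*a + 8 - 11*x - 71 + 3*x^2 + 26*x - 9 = 6*a^3 + 17*a^2 - 61*a + x^2*(3*a + 3) + x*(-11*a^2 + 4*a + 15) - 72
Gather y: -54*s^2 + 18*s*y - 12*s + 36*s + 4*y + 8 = -54*s^2 + 24*s + y*(18*s + 4) + 8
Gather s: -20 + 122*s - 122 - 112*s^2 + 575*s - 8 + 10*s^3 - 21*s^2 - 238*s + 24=10*s^3 - 133*s^2 + 459*s - 126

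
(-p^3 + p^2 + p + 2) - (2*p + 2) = -p^3 + p^2 - p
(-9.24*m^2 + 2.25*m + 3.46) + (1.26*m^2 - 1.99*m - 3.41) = -7.98*m^2 + 0.26*m + 0.0499999999999998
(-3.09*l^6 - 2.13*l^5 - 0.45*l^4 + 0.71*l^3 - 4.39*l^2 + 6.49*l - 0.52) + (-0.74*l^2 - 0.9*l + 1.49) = -3.09*l^6 - 2.13*l^5 - 0.45*l^4 + 0.71*l^3 - 5.13*l^2 + 5.59*l + 0.97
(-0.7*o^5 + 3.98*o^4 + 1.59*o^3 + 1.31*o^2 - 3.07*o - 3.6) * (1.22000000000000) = -0.854*o^5 + 4.8556*o^4 + 1.9398*o^3 + 1.5982*o^2 - 3.7454*o - 4.392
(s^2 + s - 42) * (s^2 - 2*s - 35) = s^4 - s^3 - 79*s^2 + 49*s + 1470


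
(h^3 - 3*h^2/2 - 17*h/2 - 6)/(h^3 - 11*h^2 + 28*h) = (2*h^2 + 5*h + 3)/(2*h*(h - 7))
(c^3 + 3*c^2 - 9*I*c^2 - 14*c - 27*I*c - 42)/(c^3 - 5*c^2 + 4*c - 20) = (c^2 + c*(3 - 7*I) - 21*I)/(c^2 + c*(-5 + 2*I) - 10*I)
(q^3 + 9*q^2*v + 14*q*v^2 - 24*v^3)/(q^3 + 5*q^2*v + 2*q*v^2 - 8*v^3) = (q + 6*v)/(q + 2*v)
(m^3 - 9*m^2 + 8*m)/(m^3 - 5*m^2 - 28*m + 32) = m/(m + 4)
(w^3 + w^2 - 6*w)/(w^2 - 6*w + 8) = w*(w + 3)/(w - 4)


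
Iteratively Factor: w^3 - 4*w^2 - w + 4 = (w - 1)*(w^2 - 3*w - 4) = (w - 4)*(w - 1)*(w + 1)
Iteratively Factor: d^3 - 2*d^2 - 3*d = (d + 1)*(d^2 - 3*d) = d*(d + 1)*(d - 3)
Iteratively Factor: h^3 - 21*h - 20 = (h + 4)*(h^2 - 4*h - 5) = (h - 5)*(h + 4)*(h + 1)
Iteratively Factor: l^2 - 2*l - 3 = (l - 3)*(l + 1)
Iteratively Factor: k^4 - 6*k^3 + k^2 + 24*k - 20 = (k - 2)*(k^3 - 4*k^2 - 7*k + 10) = (k - 5)*(k - 2)*(k^2 + k - 2) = (k - 5)*(k - 2)*(k + 2)*(k - 1)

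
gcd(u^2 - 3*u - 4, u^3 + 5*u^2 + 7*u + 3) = u + 1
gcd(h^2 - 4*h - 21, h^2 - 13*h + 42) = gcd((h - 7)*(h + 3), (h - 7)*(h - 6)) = h - 7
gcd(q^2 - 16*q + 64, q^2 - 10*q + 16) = q - 8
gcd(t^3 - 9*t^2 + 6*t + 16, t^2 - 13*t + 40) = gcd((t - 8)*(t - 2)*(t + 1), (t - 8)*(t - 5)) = t - 8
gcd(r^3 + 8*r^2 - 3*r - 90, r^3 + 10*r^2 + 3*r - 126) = r^2 + 3*r - 18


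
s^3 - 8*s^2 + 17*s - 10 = (s - 5)*(s - 2)*(s - 1)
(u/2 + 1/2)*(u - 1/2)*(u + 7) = u^3/2 + 15*u^2/4 + 3*u/2 - 7/4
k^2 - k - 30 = (k - 6)*(k + 5)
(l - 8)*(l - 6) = l^2 - 14*l + 48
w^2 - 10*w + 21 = (w - 7)*(w - 3)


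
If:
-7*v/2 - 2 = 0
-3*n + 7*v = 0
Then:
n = -4/3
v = -4/7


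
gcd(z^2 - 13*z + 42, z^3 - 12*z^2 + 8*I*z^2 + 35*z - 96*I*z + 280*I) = z - 7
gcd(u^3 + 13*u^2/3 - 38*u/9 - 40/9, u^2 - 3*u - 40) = u + 5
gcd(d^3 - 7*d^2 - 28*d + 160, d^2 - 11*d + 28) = d - 4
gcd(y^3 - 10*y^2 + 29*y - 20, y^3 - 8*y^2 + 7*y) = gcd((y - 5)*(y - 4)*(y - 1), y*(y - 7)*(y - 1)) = y - 1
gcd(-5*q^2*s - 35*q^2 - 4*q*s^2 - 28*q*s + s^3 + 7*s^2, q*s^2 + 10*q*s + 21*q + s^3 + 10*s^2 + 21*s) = q*s + 7*q + s^2 + 7*s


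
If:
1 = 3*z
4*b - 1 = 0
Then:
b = 1/4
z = 1/3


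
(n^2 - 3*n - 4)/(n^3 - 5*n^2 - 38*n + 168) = (n + 1)/(n^2 - n - 42)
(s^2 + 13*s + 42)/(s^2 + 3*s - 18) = (s + 7)/(s - 3)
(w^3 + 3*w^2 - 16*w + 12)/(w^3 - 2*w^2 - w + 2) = (w + 6)/(w + 1)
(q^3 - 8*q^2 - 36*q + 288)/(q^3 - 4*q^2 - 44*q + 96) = (q - 6)/(q - 2)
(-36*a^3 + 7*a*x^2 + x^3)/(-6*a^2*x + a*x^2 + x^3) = (6*a + x)/x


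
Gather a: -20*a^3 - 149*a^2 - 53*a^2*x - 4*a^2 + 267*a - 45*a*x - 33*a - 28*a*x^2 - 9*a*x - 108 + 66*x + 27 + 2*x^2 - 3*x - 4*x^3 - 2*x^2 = -20*a^3 + a^2*(-53*x - 153) + a*(-28*x^2 - 54*x + 234) - 4*x^3 + 63*x - 81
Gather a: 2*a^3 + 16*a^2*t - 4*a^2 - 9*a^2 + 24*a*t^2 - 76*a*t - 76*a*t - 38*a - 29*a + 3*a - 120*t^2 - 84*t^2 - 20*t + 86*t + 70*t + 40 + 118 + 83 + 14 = 2*a^3 + a^2*(16*t - 13) + a*(24*t^2 - 152*t - 64) - 204*t^2 + 136*t + 255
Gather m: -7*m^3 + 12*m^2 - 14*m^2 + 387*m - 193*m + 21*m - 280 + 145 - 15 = -7*m^3 - 2*m^2 + 215*m - 150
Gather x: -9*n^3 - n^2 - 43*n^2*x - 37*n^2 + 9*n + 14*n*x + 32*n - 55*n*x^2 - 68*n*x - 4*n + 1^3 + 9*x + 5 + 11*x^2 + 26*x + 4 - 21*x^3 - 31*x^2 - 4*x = -9*n^3 - 38*n^2 + 37*n - 21*x^3 + x^2*(-55*n - 20) + x*(-43*n^2 - 54*n + 31) + 10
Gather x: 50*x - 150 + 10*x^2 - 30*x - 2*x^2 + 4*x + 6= 8*x^2 + 24*x - 144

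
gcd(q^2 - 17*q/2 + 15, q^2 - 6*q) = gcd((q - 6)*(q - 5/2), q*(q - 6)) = q - 6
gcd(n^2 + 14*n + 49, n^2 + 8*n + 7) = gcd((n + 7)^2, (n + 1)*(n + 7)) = n + 7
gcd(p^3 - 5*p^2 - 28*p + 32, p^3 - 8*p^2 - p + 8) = p^2 - 9*p + 8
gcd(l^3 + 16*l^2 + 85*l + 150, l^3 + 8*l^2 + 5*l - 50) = l^2 + 10*l + 25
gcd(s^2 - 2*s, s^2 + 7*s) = s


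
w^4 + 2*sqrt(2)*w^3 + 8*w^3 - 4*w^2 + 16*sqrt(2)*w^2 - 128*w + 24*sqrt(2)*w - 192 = (w + 2)*(w + 6)*(w - 2*sqrt(2))*(w + 4*sqrt(2))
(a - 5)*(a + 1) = a^2 - 4*a - 5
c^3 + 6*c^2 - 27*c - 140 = (c - 5)*(c + 4)*(c + 7)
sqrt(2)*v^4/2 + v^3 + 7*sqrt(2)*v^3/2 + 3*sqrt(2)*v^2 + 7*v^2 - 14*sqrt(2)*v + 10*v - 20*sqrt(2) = (v + 5)*(v - sqrt(2))*(v + 2*sqrt(2))*(sqrt(2)*v/2 + sqrt(2))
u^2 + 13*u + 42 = (u + 6)*(u + 7)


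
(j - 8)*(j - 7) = j^2 - 15*j + 56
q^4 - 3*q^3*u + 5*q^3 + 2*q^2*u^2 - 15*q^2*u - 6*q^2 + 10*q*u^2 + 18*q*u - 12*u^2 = (q - 1)*(q + 6)*(q - 2*u)*(q - u)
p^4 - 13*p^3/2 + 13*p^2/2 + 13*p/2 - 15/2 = (p - 5)*(p - 3/2)*(p - 1)*(p + 1)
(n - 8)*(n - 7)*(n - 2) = n^3 - 17*n^2 + 86*n - 112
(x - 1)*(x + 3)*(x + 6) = x^3 + 8*x^2 + 9*x - 18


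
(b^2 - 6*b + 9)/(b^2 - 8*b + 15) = (b - 3)/(b - 5)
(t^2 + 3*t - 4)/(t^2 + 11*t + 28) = (t - 1)/(t + 7)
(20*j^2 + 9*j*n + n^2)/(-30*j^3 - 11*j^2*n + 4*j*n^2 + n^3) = (-4*j - n)/(6*j^2 + j*n - n^2)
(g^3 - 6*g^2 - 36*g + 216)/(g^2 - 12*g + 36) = g + 6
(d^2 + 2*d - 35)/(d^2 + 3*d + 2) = (d^2 + 2*d - 35)/(d^2 + 3*d + 2)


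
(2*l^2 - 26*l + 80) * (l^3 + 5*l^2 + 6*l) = 2*l^5 - 16*l^4 - 38*l^3 + 244*l^2 + 480*l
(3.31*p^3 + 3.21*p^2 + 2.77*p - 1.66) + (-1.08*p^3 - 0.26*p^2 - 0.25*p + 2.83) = 2.23*p^3 + 2.95*p^2 + 2.52*p + 1.17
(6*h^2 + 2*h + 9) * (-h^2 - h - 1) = -6*h^4 - 8*h^3 - 17*h^2 - 11*h - 9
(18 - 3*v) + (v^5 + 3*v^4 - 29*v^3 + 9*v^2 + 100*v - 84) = v^5 + 3*v^4 - 29*v^3 + 9*v^2 + 97*v - 66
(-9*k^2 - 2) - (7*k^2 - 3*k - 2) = -16*k^2 + 3*k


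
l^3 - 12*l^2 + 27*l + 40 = (l - 8)*(l - 5)*(l + 1)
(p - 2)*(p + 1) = p^2 - p - 2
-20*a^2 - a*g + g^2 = (-5*a + g)*(4*a + g)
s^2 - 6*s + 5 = (s - 5)*(s - 1)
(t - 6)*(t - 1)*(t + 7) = t^3 - 43*t + 42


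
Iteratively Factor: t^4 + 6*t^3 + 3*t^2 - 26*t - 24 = (t + 1)*(t^3 + 5*t^2 - 2*t - 24) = (t - 2)*(t + 1)*(t^2 + 7*t + 12) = (t - 2)*(t + 1)*(t + 3)*(t + 4)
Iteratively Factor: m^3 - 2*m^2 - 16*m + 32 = (m - 2)*(m^2 - 16) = (m - 4)*(m - 2)*(m + 4)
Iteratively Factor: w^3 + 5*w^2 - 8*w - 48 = (w + 4)*(w^2 + w - 12) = (w - 3)*(w + 4)*(w + 4)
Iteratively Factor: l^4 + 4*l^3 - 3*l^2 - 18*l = (l)*(l^3 + 4*l^2 - 3*l - 18) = l*(l + 3)*(l^2 + l - 6) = l*(l - 2)*(l + 3)*(l + 3)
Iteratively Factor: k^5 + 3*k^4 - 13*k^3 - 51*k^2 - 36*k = (k + 1)*(k^4 + 2*k^3 - 15*k^2 - 36*k) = k*(k + 1)*(k^3 + 2*k^2 - 15*k - 36) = k*(k + 1)*(k + 3)*(k^2 - k - 12) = k*(k - 4)*(k + 1)*(k + 3)*(k + 3)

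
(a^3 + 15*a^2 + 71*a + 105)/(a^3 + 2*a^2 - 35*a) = (a^2 + 8*a + 15)/(a*(a - 5))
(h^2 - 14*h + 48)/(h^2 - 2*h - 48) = (h - 6)/(h + 6)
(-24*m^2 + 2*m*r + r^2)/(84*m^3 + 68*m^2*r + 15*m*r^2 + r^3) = (-4*m + r)/(14*m^2 + 9*m*r + r^2)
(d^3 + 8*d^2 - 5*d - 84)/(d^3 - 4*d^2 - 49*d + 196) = (d^2 + d - 12)/(d^2 - 11*d + 28)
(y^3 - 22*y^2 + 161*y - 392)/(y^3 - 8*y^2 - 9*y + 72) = (y^2 - 14*y + 49)/(y^2 - 9)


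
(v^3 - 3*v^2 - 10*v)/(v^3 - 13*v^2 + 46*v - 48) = v*(v^2 - 3*v - 10)/(v^3 - 13*v^2 + 46*v - 48)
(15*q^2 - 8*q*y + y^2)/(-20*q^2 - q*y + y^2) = (-3*q + y)/(4*q + y)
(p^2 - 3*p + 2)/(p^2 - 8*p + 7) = (p - 2)/(p - 7)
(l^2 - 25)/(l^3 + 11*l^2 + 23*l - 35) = (l - 5)/(l^2 + 6*l - 7)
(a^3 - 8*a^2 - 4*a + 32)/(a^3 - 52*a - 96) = (a - 2)/(a + 6)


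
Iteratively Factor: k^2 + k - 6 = (k - 2)*(k + 3)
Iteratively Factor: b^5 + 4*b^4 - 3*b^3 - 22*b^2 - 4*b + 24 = (b - 1)*(b^4 + 5*b^3 + 2*b^2 - 20*b - 24) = (b - 2)*(b - 1)*(b^3 + 7*b^2 + 16*b + 12) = (b - 2)*(b - 1)*(b + 2)*(b^2 + 5*b + 6) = (b - 2)*(b - 1)*(b + 2)^2*(b + 3)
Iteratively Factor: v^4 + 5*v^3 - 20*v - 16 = (v + 1)*(v^3 + 4*v^2 - 4*v - 16) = (v - 2)*(v + 1)*(v^2 + 6*v + 8) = (v - 2)*(v + 1)*(v + 2)*(v + 4)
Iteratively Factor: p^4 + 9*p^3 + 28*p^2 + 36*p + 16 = (p + 1)*(p^3 + 8*p^2 + 20*p + 16) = (p + 1)*(p + 2)*(p^2 + 6*p + 8) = (p + 1)*(p + 2)*(p + 4)*(p + 2)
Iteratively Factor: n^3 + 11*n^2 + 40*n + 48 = (n + 3)*(n^2 + 8*n + 16) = (n + 3)*(n + 4)*(n + 4)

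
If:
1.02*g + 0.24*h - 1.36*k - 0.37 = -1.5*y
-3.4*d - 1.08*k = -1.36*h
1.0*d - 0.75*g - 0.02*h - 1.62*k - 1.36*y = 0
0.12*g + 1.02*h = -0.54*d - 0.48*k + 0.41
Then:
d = 0.0847955322409354*y + 0.136845635432744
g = 0.244724823296686 - 1.58436391894552*y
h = 0.167730915475166*y + 0.316123669255935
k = -0.0557321894194018*y - 0.032728676188203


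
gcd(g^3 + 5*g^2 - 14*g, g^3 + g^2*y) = g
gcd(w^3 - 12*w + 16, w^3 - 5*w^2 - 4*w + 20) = w - 2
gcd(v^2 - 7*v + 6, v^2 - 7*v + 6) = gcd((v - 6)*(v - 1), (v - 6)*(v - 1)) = v^2 - 7*v + 6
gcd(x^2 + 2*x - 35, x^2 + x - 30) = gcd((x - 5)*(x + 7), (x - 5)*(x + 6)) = x - 5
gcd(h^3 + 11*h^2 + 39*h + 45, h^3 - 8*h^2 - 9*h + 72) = h + 3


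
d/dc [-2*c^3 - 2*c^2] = 2*c*(-3*c - 2)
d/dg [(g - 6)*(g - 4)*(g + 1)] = 3*g^2 - 18*g + 14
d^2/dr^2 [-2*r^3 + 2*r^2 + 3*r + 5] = 4 - 12*r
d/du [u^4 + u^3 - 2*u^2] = u*(4*u^2 + 3*u - 4)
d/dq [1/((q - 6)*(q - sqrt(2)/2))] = 2*((6 - q)*(2*q - sqrt(2))^2 + 2*(-2*q + sqrt(2))*(q - 6)^2)/((q - 6)^3*(2*q - sqrt(2))^3)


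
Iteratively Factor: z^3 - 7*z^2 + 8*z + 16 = (z - 4)*(z^2 - 3*z - 4) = (z - 4)^2*(z + 1)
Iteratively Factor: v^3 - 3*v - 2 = (v + 1)*(v^2 - v - 2) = (v + 1)^2*(v - 2)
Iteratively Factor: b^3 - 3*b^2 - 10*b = (b)*(b^2 - 3*b - 10) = b*(b + 2)*(b - 5)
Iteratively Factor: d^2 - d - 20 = (d + 4)*(d - 5)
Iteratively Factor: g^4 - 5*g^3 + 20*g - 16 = (g - 2)*(g^3 - 3*g^2 - 6*g + 8) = (g - 2)*(g - 1)*(g^2 - 2*g - 8) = (g - 4)*(g - 2)*(g - 1)*(g + 2)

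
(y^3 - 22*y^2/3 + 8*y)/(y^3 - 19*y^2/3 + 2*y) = (3*y - 4)/(3*y - 1)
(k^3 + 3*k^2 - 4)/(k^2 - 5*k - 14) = (k^2 + k - 2)/(k - 7)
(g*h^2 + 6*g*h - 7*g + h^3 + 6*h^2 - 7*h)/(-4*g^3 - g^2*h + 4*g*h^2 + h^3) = (-h^2 - 6*h + 7)/(4*g^2 - 3*g*h - h^2)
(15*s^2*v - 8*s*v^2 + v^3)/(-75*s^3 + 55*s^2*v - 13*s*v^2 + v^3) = -v/(5*s - v)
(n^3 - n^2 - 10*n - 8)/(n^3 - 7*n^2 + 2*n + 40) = (n + 1)/(n - 5)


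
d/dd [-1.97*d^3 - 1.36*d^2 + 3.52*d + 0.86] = -5.91*d^2 - 2.72*d + 3.52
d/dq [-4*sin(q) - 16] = -4*cos(q)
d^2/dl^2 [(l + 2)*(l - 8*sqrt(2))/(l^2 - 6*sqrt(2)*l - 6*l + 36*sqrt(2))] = 4*(-sqrt(2)*l^3 + 4*l^3 - 78*sqrt(2)*l^2 + 36*sqrt(2)*l + 1152*l - 2376*sqrt(2) - 576)/(l^6 - 18*sqrt(2)*l^5 - 18*l^5 + 324*l^4 + 324*sqrt(2)*l^4 - 4104*l^3 - 2376*sqrt(2)*l^3 + 11664*sqrt(2)*l^2 + 23328*l^2 - 46656*sqrt(2)*l - 46656*l + 93312*sqrt(2))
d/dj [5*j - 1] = 5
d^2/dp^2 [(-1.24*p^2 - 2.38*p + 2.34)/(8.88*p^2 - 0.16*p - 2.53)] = (-378.870528*p^3 + 939.96576*p^2 - 340.768224*p + 91.315176)/(700.227072*p^6 - 37.850112*p^5 - 597.822912*p^4 + 21.563648*p^3 + 170.325672*p^2 - 3.072432*p - 16.194277)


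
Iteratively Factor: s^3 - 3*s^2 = (s)*(s^2 - 3*s) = s*(s - 3)*(s)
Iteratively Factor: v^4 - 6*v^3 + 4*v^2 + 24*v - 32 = (v + 2)*(v^3 - 8*v^2 + 20*v - 16) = (v - 2)*(v + 2)*(v^2 - 6*v + 8) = (v - 2)^2*(v + 2)*(v - 4)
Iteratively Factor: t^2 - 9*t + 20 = (t - 5)*(t - 4)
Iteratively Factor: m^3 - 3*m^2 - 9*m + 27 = (m - 3)*(m^2 - 9) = (m - 3)*(m + 3)*(m - 3)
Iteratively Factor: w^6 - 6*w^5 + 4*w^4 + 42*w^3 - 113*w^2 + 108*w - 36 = (w - 2)*(w^5 - 4*w^4 - 4*w^3 + 34*w^2 - 45*w + 18) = (w - 3)*(w - 2)*(w^4 - w^3 - 7*w^2 + 13*w - 6) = (w - 3)*(w - 2)*(w - 1)*(w^3 - 7*w + 6) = (w - 3)*(w - 2)^2*(w - 1)*(w^2 + 2*w - 3) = (w - 3)*(w - 2)^2*(w - 1)^2*(w + 3)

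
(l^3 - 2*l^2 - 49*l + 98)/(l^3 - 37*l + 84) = (l^2 - 9*l + 14)/(l^2 - 7*l + 12)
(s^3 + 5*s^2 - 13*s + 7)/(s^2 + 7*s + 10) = (s^3 + 5*s^2 - 13*s + 7)/(s^2 + 7*s + 10)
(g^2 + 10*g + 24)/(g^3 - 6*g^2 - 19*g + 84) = (g + 6)/(g^2 - 10*g + 21)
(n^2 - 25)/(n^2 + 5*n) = (n - 5)/n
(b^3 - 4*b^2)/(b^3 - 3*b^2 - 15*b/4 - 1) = 4*b^2/(4*b^2 + 4*b + 1)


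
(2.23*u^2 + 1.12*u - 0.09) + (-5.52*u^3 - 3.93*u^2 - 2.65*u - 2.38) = -5.52*u^3 - 1.7*u^2 - 1.53*u - 2.47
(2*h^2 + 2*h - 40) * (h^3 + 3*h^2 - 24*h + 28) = 2*h^5 + 8*h^4 - 82*h^3 - 112*h^2 + 1016*h - 1120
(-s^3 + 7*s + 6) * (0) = 0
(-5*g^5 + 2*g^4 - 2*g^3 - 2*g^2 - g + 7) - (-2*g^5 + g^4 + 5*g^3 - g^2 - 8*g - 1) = -3*g^5 + g^4 - 7*g^3 - g^2 + 7*g + 8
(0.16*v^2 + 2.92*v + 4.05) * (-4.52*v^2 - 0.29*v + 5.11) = -0.7232*v^4 - 13.2448*v^3 - 18.3352*v^2 + 13.7467*v + 20.6955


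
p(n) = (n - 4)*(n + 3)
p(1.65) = -10.93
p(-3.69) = 5.31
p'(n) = 2*n - 1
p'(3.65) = 6.30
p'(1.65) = 2.30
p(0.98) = -12.02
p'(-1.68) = -4.36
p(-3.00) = 0.00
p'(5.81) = 10.62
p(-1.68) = -7.50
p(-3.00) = 0.00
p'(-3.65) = -8.30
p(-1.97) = -6.15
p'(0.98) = 0.96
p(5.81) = 15.95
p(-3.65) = 4.97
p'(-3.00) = -7.00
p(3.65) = -2.33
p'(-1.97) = -4.94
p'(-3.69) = -8.38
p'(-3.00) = -7.00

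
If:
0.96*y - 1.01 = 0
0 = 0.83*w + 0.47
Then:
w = -0.57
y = 1.05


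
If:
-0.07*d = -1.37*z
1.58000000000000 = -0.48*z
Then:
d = -64.42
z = -3.29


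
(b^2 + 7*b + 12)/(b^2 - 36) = (b^2 + 7*b + 12)/(b^2 - 36)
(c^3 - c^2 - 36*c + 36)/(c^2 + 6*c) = c - 7 + 6/c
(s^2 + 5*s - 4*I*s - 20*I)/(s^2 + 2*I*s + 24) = (s + 5)/(s + 6*I)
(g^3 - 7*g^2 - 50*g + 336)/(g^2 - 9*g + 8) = (g^2 + g - 42)/(g - 1)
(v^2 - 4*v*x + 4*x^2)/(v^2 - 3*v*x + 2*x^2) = (-v + 2*x)/(-v + x)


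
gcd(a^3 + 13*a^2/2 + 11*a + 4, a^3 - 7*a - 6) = a + 2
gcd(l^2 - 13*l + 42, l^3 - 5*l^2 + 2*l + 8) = 1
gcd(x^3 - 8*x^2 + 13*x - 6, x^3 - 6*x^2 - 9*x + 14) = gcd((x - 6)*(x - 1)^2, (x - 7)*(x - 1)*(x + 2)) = x - 1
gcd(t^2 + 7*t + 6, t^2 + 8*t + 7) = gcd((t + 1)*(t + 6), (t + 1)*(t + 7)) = t + 1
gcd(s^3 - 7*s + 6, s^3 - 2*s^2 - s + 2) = s^2 - 3*s + 2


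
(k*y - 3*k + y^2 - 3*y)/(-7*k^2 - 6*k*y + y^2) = (y - 3)/(-7*k + y)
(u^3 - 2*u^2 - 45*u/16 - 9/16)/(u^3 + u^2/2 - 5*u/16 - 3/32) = 2*(u - 3)/(2*u - 1)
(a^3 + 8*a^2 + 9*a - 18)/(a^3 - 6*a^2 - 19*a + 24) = (a + 6)/(a - 8)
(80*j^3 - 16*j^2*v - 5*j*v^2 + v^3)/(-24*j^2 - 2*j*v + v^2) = (20*j^2 - 9*j*v + v^2)/(-6*j + v)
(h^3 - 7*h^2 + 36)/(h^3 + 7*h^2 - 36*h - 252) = (h^2 - h - 6)/(h^2 + 13*h + 42)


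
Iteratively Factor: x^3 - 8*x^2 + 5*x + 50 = (x - 5)*(x^2 - 3*x - 10) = (x - 5)*(x + 2)*(x - 5)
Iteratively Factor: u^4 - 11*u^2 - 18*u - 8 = (u - 4)*(u^3 + 4*u^2 + 5*u + 2) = (u - 4)*(u + 1)*(u^2 + 3*u + 2) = (u - 4)*(u + 1)*(u + 2)*(u + 1)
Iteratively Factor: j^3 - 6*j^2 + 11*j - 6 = (j - 1)*(j^2 - 5*j + 6) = (j - 2)*(j - 1)*(j - 3)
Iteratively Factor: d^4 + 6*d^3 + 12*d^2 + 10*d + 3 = (d + 1)*(d^3 + 5*d^2 + 7*d + 3) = (d + 1)^2*(d^2 + 4*d + 3) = (d + 1)^3*(d + 3)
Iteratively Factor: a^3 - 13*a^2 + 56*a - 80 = (a - 4)*(a^2 - 9*a + 20) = (a - 4)^2*(a - 5)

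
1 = 1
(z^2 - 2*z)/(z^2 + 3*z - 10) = z/(z + 5)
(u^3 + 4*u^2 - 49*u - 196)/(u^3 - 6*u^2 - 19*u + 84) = (u + 7)/(u - 3)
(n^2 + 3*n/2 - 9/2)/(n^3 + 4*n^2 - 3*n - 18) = (n - 3/2)/(n^2 + n - 6)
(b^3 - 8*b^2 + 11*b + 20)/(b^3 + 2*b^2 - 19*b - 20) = (b - 5)/(b + 5)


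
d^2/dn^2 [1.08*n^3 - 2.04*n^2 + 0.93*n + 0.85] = 6.48*n - 4.08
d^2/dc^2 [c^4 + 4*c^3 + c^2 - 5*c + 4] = 12*c^2 + 24*c + 2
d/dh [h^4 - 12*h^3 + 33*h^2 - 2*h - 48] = 4*h^3 - 36*h^2 + 66*h - 2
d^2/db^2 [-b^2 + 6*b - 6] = -2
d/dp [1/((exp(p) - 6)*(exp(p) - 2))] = 2*(4 - exp(p))*exp(p)/(exp(4*p) - 16*exp(3*p) + 88*exp(2*p) - 192*exp(p) + 144)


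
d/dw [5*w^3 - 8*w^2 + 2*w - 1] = 15*w^2 - 16*w + 2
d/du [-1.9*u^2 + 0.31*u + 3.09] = 0.31 - 3.8*u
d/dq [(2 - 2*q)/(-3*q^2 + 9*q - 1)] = 2*(-3*q^2 + 6*q - 8)/(9*q^4 - 54*q^3 + 87*q^2 - 18*q + 1)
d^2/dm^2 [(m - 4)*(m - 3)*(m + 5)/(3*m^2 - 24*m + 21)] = 12*(m^3 + 3*m^2 - 45*m + 113)/(m^6 - 24*m^5 + 213*m^4 - 848*m^3 + 1491*m^2 - 1176*m + 343)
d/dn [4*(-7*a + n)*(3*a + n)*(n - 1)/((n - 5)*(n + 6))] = 4*(21*a^2*n^2 - 42*a^2*n + 609*a^2 - 8*a*n^2 + 240*a*n - 120*a + n^4 + 2*n^3 - 91*n^2 + 60*n)/(n^4 + 2*n^3 - 59*n^2 - 60*n + 900)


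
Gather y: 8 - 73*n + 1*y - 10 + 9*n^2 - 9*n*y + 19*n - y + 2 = 9*n^2 - 9*n*y - 54*n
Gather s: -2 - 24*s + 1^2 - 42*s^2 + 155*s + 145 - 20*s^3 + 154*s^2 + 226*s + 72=-20*s^3 + 112*s^2 + 357*s + 216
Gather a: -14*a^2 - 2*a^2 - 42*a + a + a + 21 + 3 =-16*a^2 - 40*a + 24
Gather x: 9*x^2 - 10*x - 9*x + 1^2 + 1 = 9*x^2 - 19*x + 2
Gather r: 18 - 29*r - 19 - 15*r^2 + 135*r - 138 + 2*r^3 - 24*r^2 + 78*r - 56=2*r^3 - 39*r^2 + 184*r - 195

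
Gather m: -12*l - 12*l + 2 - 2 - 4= -24*l - 4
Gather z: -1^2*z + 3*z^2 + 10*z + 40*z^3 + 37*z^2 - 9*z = 40*z^3 + 40*z^2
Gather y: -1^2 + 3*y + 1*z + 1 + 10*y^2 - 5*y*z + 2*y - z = 10*y^2 + y*(5 - 5*z)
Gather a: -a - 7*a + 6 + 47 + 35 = 88 - 8*a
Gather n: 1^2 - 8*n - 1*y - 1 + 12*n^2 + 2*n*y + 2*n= 12*n^2 + n*(2*y - 6) - y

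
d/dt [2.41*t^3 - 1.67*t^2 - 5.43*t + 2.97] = 7.23*t^2 - 3.34*t - 5.43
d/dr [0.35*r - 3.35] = 0.350000000000000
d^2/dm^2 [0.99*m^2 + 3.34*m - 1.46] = 1.98000000000000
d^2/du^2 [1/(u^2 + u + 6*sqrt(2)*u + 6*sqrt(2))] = 2*(-u^2 - 6*sqrt(2)*u - u + (2*u + 1 + 6*sqrt(2))^2 - 6*sqrt(2))/(u^2 + u + 6*sqrt(2)*u + 6*sqrt(2))^3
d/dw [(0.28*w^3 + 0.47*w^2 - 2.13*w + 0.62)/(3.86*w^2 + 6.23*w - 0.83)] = (1.0808*w^4 + 3.4888*w^3 + 10.4527*w^2 - 5.5666*w - 2.0947)/(14.8996*w^4 + 48.0956*w^3 + 32.4053*w^2 - 10.3418*w + 0.6889)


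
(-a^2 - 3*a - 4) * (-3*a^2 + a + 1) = 3*a^4 + 8*a^3 + 8*a^2 - 7*a - 4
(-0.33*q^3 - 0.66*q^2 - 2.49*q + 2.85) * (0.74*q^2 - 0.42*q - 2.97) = -0.2442*q^5 - 0.3498*q^4 - 0.5853*q^3 + 5.115*q^2 + 6.1983*q - 8.4645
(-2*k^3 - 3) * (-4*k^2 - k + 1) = 8*k^5 + 2*k^4 - 2*k^3 + 12*k^2 + 3*k - 3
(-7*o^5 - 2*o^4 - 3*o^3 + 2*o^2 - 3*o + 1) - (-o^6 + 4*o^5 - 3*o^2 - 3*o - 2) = o^6 - 11*o^5 - 2*o^4 - 3*o^3 + 5*o^2 + 3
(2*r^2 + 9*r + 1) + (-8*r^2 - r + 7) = -6*r^2 + 8*r + 8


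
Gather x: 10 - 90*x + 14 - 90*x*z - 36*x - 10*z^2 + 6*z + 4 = x*(-90*z - 126) - 10*z^2 + 6*z + 28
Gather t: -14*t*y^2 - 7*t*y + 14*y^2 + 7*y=t*(-14*y^2 - 7*y) + 14*y^2 + 7*y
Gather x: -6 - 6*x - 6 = -6*x - 12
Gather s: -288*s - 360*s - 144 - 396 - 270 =-648*s - 810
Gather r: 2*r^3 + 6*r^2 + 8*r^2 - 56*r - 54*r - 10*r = 2*r^3 + 14*r^2 - 120*r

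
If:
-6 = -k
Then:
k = 6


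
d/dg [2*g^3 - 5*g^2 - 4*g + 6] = 6*g^2 - 10*g - 4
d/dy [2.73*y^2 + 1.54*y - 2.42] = 5.46*y + 1.54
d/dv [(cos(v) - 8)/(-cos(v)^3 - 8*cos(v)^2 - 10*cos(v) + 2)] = (253*cos(v)/2 + 8*cos(2*v) - cos(3*v)/2 + 86)*sin(v)/(cos(v)^3 + 8*cos(v)^2 + 10*cos(v) - 2)^2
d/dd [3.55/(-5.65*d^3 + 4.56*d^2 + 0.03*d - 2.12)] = (60.1725*d^2 - 32.376*d - 0.1065)/(5.65*d^3 - 4.56*d^2 - 0.03*d + 2.12)^2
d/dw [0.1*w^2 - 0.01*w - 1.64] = 0.2*w - 0.01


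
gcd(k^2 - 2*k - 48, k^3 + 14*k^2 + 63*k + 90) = k + 6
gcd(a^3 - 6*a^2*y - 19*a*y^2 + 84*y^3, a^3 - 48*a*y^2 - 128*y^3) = a + 4*y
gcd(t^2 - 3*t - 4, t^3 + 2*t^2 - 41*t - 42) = t + 1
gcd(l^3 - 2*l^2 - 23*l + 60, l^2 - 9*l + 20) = l - 4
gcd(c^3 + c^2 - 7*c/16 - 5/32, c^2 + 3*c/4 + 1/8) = c + 1/4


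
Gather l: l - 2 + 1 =l - 1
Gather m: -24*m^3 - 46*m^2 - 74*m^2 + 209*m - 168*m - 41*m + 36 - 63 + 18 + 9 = -24*m^3 - 120*m^2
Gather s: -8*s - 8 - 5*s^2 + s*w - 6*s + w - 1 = -5*s^2 + s*(w - 14) + w - 9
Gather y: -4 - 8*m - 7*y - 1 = -8*m - 7*y - 5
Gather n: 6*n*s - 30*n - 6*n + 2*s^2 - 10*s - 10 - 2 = n*(6*s - 36) + 2*s^2 - 10*s - 12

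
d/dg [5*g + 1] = 5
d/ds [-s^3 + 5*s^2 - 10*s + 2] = -3*s^2 + 10*s - 10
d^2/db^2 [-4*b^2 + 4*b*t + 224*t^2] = -8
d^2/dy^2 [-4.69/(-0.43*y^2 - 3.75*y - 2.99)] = (-1.734362*y^2 - 15.12525*y + 4.69*(0.86*y + 3.75)*(1.72*y + 7.5) - 12.059866)/(0.43*y^2 + 3.75*y + 2.99)^3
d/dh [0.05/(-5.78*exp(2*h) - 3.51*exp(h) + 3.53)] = (0.578*exp(h) + 0.1755)*exp(h)/(5.78*exp(2*h) + 3.51*exp(h) - 3.53)^2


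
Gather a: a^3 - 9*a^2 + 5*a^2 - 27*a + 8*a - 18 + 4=a^3 - 4*a^2 - 19*a - 14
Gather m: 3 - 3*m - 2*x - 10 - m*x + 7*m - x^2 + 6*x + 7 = m*(4 - x) - x^2 + 4*x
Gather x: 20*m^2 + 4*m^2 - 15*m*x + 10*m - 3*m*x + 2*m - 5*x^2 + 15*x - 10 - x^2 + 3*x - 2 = 24*m^2 + 12*m - 6*x^2 + x*(18 - 18*m) - 12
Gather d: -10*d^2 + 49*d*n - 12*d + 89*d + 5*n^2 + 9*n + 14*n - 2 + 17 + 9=-10*d^2 + d*(49*n + 77) + 5*n^2 + 23*n + 24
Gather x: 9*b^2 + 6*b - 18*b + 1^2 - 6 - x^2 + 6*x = 9*b^2 - 12*b - x^2 + 6*x - 5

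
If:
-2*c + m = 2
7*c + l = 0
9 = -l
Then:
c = 9/7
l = -9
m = 32/7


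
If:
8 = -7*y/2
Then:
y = -16/7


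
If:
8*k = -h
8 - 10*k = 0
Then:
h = -32/5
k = 4/5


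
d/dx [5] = 0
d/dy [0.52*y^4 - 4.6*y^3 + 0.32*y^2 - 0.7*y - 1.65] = 2.08*y^3 - 13.8*y^2 + 0.64*y - 0.7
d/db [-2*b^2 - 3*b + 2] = -4*b - 3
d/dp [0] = 0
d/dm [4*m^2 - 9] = 8*m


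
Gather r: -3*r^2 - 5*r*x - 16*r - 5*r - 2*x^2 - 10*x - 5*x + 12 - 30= -3*r^2 + r*(-5*x - 21) - 2*x^2 - 15*x - 18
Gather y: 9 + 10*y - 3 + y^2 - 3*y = y^2 + 7*y + 6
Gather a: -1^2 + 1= 0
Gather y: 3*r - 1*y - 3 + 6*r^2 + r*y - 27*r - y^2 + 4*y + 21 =6*r^2 - 24*r - y^2 + y*(r + 3) + 18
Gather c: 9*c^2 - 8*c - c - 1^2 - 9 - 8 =9*c^2 - 9*c - 18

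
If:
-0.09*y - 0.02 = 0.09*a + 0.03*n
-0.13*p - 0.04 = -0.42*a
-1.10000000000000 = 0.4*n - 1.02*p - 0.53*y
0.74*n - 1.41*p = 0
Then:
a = -1.52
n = -9.95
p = -5.22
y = 4.62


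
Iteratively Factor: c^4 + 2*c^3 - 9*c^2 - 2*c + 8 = (c - 1)*(c^3 + 3*c^2 - 6*c - 8) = (c - 1)*(c + 1)*(c^2 + 2*c - 8) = (c - 2)*(c - 1)*(c + 1)*(c + 4)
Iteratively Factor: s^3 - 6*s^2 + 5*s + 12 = (s + 1)*(s^2 - 7*s + 12) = (s - 3)*(s + 1)*(s - 4)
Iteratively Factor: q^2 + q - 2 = (q + 2)*(q - 1)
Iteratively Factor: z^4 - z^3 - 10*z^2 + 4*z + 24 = (z + 2)*(z^3 - 3*z^2 - 4*z + 12) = (z + 2)^2*(z^2 - 5*z + 6) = (z - 3)*(z + 2)^2*(z - 2)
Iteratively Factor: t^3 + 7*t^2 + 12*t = (t + 3)*(t^2 + 4*t) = t*(t + 3)*(t + 4)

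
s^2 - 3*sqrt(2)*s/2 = s*(s - 3*sqrt(2)/2)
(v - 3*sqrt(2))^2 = v^2 - 6*sqrt(2)*v + 18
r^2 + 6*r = r*(r + 6)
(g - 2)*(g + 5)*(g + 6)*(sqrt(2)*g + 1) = sqrt(2)*g^4 + g^3 + 9*sqrt(2)*g^3 + 9*g^2 + 8*sqrt(2)*g^2 - 60*sqrt(2)*g + 8*g - 60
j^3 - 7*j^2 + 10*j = j*(j - 5)*(j - 2)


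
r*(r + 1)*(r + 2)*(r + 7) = r^4 + 10*r^3 + 23*r^2 + 14*r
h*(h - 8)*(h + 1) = h^3 - 7*h^2 - 8*h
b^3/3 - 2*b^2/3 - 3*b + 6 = (b/3 + 1)*(b - 3)*(b - 2)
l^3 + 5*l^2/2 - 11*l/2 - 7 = (l - 2)*(l + 1)*(l + 7/2)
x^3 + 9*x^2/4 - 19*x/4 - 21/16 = (x - 3/2)*(x + 1/4)*(x + 7/2)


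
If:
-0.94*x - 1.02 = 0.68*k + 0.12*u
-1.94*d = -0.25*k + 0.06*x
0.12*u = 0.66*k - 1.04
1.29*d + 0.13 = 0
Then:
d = -0.10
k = -0.58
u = -11.85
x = 0.85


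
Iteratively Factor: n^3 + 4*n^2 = (n)*(n^2 + 4*n) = n*(n + 4)*(n)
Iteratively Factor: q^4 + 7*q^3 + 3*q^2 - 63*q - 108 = (q + 3)*(q^3 + 4*q^2 - 9*q - 36) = (q + 3)^2*(q^2 + q - 12) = (q - 3)*(q + 3)^2*(q + 4)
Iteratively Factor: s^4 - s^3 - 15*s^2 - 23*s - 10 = (s - 5)*(s^3 + 4*s^2 + 5*s + 2) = (s - 5)*(s + 1)*(s^2 + 3*s + 2) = (s - 5)*(s + 1)^2*(s + 2)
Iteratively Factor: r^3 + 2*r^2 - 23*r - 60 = (r + 3)*(r^2 - r - 20) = (r - 5)*(r + 3)*(r + 4)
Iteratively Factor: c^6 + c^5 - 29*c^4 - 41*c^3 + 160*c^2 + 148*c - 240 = (c + 4)*(c^5 - 3*c^4 - 17*c^3 + 27*c^2 + 52*c - 60) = (c - 2)*(c + 4)*(c^4 - c^3 - 19*c^2 - 11*c + 30) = (c - 5)*(c - 2)*(c + 4)*(c^3 + 4*c^2 + c - 6) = (c - 5)*(c - 2)*(c + 3)*(c + 4)*(c^2 + c - 2) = (c - 5)*(c - 2)*(c + 2)*(c + 3)*(c + 4)*(c - 1)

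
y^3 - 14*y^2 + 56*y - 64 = (y - 8)*(y - 4)*(y - 2)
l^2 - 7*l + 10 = (l - 5)*(l - 2)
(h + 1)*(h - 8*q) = h^2 - 8*h*q + h - 8*q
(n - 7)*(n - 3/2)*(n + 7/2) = n^3 - 5*n^2 - 77*n/4 + 147/4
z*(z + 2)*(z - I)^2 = z^4 + 2*z^3 - 2*I*z^3 - z^2 - 4*I*z^2 - 2*z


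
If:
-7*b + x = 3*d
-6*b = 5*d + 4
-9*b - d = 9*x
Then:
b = 7/12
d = -3/2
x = -5/12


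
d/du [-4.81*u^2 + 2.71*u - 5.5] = 2.71 - 9.62*u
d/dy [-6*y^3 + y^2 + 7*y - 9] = -18*y^2 + 2*y + 7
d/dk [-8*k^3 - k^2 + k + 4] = -24*k^2 - 2*k + 1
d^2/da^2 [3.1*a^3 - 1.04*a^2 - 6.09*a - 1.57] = 18.6*a - 2.08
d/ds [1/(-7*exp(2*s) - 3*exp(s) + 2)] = (14*exp(s) + 3)*exp(s)/(7*exp(2*s) + 3*exp(s) - 2)^2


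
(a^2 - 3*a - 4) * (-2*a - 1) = -2*a^3 + 5*a^2 + 11*a + 4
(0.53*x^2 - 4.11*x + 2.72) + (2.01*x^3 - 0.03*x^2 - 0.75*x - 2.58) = 2.01*x^3 + 0.5*x^2 - 4.86*x + 0.14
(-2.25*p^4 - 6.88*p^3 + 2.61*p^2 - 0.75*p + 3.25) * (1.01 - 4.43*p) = 9.9675*p^5 + 28.2059*p^4 - 18.5111*p^3 + 5.9586*p^2 - 15.155*p + 3.2825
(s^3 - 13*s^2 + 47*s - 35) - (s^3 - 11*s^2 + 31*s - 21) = -2*s^2 + 16*s - 14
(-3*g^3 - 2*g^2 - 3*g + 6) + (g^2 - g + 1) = -3*g^3 - g^2 - 4*g + 7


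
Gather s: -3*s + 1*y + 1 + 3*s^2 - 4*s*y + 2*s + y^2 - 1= 3*s^2 + s*(-4*y - 1) + y^2 + y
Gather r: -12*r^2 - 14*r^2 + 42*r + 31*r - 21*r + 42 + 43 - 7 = -26*r^2 + 52*r + 78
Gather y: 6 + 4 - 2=8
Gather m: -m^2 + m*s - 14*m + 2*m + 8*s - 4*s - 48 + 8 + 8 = -m^2 + m*(s - 12) + 4*s - 32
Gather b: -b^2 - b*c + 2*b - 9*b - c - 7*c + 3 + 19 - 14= -b^2 + b*(-c - 7) - 8*c + 8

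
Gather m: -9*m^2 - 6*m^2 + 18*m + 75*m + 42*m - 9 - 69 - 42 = -15*m^2 + 135*m - 120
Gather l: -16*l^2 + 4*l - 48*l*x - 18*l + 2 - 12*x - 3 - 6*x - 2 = -16*l^2 + l*(-48*x - 14) - 18*x - 3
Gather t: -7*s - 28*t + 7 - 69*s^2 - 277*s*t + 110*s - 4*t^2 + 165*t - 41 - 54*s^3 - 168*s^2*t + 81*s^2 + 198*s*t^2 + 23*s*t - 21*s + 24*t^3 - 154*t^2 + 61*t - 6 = -54*s^3 + 12*s^2 + 82*s + 24*t^3 + t^2*(198*s - 158) + t*(-168*s^2 - 254*s + 198) - 40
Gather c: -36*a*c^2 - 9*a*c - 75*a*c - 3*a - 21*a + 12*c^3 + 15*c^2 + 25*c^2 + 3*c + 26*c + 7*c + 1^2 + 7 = -24*a + 12*c^3 + c^2*(40 - 36*a) + c*(36 - 84*a) + 8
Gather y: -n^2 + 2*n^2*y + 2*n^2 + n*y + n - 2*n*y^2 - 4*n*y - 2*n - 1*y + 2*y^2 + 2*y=n^2 - n + y^2*(2 - 2*n) + y*(2*n^2 - 3*n + 1)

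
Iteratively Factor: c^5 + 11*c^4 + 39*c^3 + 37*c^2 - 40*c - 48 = (c + 4)*(c^4 + 7*c^3 + 11*c^2 - 7*c - 12) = (c + 1)*(c + 4)*(c^3 + 6*c^2 + 5*c - 12) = (c + 1)*(c + 4)^2*(c^2 + 2*c - 3) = (c + 1)*(c + 3)*(c + 4)^2*(c - 1)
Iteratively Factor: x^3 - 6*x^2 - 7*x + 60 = (x - 5)*(x^2 - x - 12) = (x - 5)*(x - 4)*(x + 3)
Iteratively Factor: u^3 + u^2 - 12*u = (u + 4)*(u^2 - 3*u) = u*(u + 4)*(u - 3)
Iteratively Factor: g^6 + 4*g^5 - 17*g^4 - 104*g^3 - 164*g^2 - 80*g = (g)*(g^5 + 4*g^4 - 17*g^3 - 104*g^2 - 164*g - 80) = g*(g + 2)*(g^4 + 2*g^3 - 21*g^2 - 62*g - 40) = g*(g + 2)^2*(g^3 - 21*g - 20) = g*(g - 5)*(g + 2)^2*(g^2 + 5*g + 4) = g*(g - 5)*(g + 1)*(g + 2)^2*(g + 4)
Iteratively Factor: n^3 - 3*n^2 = (n)*(n^2 - 3*n) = n*(n - 3)*(n)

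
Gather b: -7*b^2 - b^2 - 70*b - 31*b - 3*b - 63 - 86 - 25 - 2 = -8*b^2 - 104*b - 176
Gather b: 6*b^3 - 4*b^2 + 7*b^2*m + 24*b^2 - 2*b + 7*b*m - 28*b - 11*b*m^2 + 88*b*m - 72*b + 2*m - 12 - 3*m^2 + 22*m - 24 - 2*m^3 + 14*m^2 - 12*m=6*b^3 + b^2*(7*m + 20) + b*(-11*m^2 + 95*m - 102) - 2*m^3 + 11*m^2 + 12*m - 36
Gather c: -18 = -18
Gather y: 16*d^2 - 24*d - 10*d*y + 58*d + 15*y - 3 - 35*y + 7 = 16*d^2 + 34*d + y*(-10*d - 20) + 4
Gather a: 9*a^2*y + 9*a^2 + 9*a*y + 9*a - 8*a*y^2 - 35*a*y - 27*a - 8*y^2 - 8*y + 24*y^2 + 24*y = a^2*(9*y + 9) + a*(-8*y^2 - 26*y - 18) + 16*y^2 + 16*y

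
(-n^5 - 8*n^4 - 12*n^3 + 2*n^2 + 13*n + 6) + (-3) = -n^5 - 8*n^4 - 12*n^3 + 2*n^2 + 13*n + 3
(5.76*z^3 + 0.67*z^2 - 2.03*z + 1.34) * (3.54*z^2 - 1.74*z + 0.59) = 20.3904*z^5 - 7.6506*z^4 - 4.9536*z^3 + 8.6711*z^2 - 3.5293*z + 0.7906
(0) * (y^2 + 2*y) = 0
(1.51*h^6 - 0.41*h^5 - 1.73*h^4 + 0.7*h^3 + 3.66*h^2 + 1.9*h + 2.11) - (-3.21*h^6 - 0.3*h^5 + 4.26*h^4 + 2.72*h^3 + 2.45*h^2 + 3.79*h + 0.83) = 4.72*h^6 - 0.11*h^5 - 5.99*h^4 - 2.02*h^3 + 1.21*h^2 - 1.89*h + 1.28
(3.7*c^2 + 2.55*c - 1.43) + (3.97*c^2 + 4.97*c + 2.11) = 7.67*c^2 + 7.52*c + 0.68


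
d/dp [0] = 0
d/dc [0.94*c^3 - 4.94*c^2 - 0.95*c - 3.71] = 2.82*c^2 - 9.88*c - 0.95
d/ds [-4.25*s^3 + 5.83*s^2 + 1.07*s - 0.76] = -12.75*s^2 + 11.66*s + 1.07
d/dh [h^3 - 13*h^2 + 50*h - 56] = 3*h^2 - 26*h + 50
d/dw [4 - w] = -1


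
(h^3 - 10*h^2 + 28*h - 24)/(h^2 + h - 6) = (h^2 - 8*h + 12)/(h + 3)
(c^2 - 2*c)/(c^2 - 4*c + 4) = c/(c - 2)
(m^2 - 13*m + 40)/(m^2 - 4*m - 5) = (m - 8)/(m + 1)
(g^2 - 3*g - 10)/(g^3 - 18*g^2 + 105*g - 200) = (g + 2)/(g^2 - 13*g + 40)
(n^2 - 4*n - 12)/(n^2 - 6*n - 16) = (n - 6)/(n - 8)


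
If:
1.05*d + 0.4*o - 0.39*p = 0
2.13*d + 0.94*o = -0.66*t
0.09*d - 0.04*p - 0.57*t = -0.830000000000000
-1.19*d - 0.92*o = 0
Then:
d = -1.01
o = 1.30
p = -1.37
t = 1.39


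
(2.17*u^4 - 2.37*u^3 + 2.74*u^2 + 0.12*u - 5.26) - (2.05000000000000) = 2.17*u^4 - 2.37*u^3 + 2.74*u^2 + 0.12*u - 7.31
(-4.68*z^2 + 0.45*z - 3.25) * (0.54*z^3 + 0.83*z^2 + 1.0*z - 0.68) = -2.5272*z^5 - 3.6414*z^4 - 6.0615*z^3 + 0.9349*z^2 - 3.556*z + 2.21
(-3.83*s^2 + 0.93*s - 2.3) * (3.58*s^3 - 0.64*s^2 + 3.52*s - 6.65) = -13.7114*s^5 + 5.7806*s^4 - 22.3108*s^3 + 30.2151*s^2 - 14.2805*s + 15.295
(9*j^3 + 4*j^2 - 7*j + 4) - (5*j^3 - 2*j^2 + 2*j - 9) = 4*j^3 + 6*j^2 - 9*j + 13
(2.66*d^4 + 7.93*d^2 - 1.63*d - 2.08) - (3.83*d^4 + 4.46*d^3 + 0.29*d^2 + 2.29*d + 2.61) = -1.17*d^4 - 4.46*d^3 + 7.64*d^2 - 3.92*d - 4.69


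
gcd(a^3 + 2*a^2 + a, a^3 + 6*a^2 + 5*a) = a^2 + a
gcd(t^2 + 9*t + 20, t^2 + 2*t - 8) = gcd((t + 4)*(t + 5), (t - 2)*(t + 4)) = t + 4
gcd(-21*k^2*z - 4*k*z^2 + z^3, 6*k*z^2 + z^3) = z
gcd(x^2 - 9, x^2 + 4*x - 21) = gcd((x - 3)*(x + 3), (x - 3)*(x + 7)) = x - 3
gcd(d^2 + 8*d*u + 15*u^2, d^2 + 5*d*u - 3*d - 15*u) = d + 5*u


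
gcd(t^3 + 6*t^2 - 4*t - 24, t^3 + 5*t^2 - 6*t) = t + 6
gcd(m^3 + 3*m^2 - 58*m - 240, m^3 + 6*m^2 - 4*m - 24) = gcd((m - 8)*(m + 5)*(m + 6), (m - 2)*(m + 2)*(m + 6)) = m + 6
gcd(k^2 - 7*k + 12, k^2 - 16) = k - 4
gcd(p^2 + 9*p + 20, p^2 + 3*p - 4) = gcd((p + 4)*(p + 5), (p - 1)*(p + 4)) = p + 4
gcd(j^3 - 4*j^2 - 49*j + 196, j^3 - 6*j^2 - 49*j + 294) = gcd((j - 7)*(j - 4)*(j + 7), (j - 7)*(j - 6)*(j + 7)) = j^2 - 49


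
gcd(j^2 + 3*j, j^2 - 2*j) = j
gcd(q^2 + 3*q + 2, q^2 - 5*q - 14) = q + 2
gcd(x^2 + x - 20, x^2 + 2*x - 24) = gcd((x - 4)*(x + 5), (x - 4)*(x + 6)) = x - 4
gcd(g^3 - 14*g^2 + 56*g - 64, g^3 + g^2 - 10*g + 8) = g - 2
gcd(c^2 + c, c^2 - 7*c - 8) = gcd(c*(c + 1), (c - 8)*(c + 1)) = c + 1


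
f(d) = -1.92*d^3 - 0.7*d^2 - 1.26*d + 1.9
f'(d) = -5.76*d^2 - 1.4*d - 1.26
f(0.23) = 1.55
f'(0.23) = -1.89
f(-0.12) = 2.04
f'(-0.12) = -1.17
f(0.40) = 1.16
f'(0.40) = -2.74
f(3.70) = -109.60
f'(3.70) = -85.29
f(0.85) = -0.86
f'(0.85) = -6.61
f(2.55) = -37.70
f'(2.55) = -42.28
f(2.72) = -45.34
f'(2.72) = -47.68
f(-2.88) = 45.59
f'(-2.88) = -45.00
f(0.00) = 1.90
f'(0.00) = -1.26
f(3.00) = -60.02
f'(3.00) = -57.30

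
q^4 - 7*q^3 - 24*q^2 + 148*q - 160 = (q - 8)*(q - 2)^2*(q + 5)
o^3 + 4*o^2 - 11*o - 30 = (o - 3)*(o + 2)*(o + 5)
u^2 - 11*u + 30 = (u - 6)*(u - 5)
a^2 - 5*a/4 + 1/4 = (a - 1)*(a - 1/4)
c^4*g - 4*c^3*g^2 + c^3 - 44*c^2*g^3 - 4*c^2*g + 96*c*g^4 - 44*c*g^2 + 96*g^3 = (c - 8*g)*(c - 2*g)*(c + 6*g)*(c*g + 1)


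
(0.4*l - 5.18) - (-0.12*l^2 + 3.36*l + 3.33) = 0.12*l^2 - 2.96*l - 8.51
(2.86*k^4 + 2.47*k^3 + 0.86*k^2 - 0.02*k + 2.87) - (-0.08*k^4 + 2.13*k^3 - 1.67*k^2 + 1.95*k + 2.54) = 2.94*k^4 + 0.34*k^3 + 2.53*k^2 - 1.97*k + 0.33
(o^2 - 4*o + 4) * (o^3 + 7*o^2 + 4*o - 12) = o^5 + 3*o^4 - 20*o^3 + 64*o - 48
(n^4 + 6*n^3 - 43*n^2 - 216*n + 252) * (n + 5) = n^5 + 11*n^4 - 13*n^3 - 431*n^2 - 828*n + 1260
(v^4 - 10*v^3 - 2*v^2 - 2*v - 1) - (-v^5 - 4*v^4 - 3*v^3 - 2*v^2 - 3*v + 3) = v^5 + 5*v^4 - 7*v^3 + v - 4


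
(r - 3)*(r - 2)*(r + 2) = r^3 - 3*r^2 - 4*r + 12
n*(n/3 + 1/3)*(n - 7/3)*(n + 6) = n^4/3 + 14*n^3/9 - 31*n^2/9 - 14*n/3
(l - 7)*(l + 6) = l^2 - l - 42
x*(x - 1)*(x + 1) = x^3 - x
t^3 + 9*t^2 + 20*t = t*(t + 4)*(t + 5)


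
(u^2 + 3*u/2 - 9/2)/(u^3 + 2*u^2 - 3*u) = (u - 3/2)/(u*(u - 1))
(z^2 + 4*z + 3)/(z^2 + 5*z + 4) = (z + 3)/(z + 4)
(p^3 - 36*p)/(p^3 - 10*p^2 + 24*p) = (p + 6)/(p - 4)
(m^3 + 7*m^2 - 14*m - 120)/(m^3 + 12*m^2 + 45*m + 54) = (m^2 + m - 20)/(m^2 + 6*m + 9)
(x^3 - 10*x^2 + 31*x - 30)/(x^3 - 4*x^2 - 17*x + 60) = (x - 2)/(x + 4)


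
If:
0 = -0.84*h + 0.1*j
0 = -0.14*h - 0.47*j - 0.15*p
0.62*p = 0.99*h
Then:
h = 0.00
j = 0.00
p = 0.00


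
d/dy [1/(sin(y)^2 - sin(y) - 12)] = (1 - 2*sin(y))*cos(y)/(sin(y) + cos(y)^2 + 11)^2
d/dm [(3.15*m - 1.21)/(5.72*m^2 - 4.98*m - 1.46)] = (-18.018*m^2 + 13.8424*m - 10.6248)/(32.7184*m^4 - 56.9712*m^3 + 8.09800000000001*m^2 + 14.5416*m + 2.1316)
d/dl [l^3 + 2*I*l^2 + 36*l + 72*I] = 3*l^2 + 4*I*l + 36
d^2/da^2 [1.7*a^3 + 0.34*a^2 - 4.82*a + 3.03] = 10.2*a + 0.68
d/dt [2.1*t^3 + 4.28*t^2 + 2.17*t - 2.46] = 6.3*t^2 + 8.56*t + 2.17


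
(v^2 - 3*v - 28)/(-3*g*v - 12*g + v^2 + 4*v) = (v - 7)/(-3*g + v)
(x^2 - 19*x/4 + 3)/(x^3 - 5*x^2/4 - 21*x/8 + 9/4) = 2*(x - 4)/(2*x^2 - x - 6)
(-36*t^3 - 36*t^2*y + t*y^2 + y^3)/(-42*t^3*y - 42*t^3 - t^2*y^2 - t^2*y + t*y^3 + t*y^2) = (-6*t^2 - 5*t*y + y^2)/(t*(-7*t*y - 7*t + y^2 + y))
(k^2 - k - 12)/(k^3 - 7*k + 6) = (k - 4)/(k^2 - 3*k + 2)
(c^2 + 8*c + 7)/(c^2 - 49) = (c + 1)/(c - 7)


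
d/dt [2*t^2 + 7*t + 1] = 4*t + 7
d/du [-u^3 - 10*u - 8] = -3*u^2 - 10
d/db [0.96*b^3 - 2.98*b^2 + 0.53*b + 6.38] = 2.88*b^2 - 5.96*b + 0.53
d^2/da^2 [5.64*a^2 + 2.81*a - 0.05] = 11.2800000000000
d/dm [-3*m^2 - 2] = -6*m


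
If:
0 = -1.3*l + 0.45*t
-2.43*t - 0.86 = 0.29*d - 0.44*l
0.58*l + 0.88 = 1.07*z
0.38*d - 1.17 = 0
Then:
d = 3.08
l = -0.27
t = -0.77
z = 0.68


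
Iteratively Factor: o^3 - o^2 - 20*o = (o + 4)*(o^2 - 5*o) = (o - 5)*(o + 4)*(o)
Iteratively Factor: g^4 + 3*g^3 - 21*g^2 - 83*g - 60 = (g + 3)*(g^3 - 21*g - 20) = (g + 1)*(g + 3)*(g^2 - g - 20) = (g + 1)*(g + 3)*(g + 4)*(g - 5)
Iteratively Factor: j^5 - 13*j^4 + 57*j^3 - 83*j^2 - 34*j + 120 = (j - 5)*(j^4 - 8*j^3 + 17*j^2 + 2*j - 24) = (j - 5)*(j - 3)*(j^3 - 5*j^2 + 2*j + 8) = (j - 5)*(j - 3)*(j - 2)*(j^2 - 3*j - 4) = (j - 5)*(j - 3)*(j - 2)*(j + 1)*(j - 4)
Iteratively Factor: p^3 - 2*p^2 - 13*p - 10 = (p - 5)*(p^2 + 3*p + 2) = (p - 5)*(p + 1)*(p + 2)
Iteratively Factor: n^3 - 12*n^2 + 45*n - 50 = (n - 2)*(n^2 - 10*n + 25) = (n - 5)*(n - 2)*(n - 5)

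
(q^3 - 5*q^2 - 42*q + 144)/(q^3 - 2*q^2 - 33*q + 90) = (q - 8)/(q - 5)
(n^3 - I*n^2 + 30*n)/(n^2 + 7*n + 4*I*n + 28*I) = n*(n^2 - I*n + 30)/(n^2 + n*(7 + 4*I) + 28*I)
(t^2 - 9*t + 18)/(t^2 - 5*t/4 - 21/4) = 4*(t - 6)/(4*t + 7)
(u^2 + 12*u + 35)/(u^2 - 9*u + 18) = (u^2 + 12*u + 35)/(u^2 - 9*u + 18)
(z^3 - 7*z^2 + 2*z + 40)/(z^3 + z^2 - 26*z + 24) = (z^2 - 3*z - 10)/(z^2 + 5*z - 6)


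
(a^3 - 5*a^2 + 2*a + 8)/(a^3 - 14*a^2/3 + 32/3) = 3*(a + 1)/(3*a + 4)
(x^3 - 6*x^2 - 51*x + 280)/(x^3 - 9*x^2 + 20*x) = (x^2 - x - 56)/(x*(x - 4))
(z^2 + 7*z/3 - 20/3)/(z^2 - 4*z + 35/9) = 3*(z + 4)/(3*z - 7)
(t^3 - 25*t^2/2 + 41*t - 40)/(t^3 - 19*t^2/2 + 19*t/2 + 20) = (t - 2)/(t + 1)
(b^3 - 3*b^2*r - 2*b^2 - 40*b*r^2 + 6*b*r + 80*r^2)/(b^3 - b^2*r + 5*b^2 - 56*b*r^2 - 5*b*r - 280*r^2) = (b^2 + 5*b*r - 2*b - 10*r)/(b^2 + 7*b*r + 5*b + 35*r)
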